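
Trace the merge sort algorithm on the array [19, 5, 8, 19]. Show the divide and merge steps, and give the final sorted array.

Merge sort trace:

Split: [19, 5, 8, 19] -> [19, 5] and [8, 19]
  Split: [19, 5] -> [19] and [5]
  Merge: [19] + [5] -> [5, 19]
  Split: [8, 19] -> [8] and [19]
  Merge: [8] + [19] -> [8, 19]
Merge: [5, 19] + [8, 19] -> [5, 8, 19, 19]

Final sorted array: [5, 8, 19, 19]

The merge sort proceeds by recursively splitting the array and merging sorted halves.
After all merges, the sorted array is [5, 8, 19, 19].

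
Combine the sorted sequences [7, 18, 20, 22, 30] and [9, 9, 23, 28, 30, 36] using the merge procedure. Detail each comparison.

Merging process:

Compare 7 vs 9: take 7 from left. Merged: [7]
Compare 18 vs 9: take 9 from right. Merged: [7, 9]
Compare 18 vs 9: take 9 from right. Merged: [7, 9, 9]
Compare 18 vs 23: take 18 from left. Merged: [7, 9, 9, 18]
Compare 20 vs 23: take 20 from left. Merged: [7, 9, 9, 18, 20]
Compare 22 vs 23: take 22 from left. Merged: [7, 9, 9, 18, 20, 22]
Compare 30 vs 23: take 23 from right. Merged: [7, 9, 9, 18, 20, 22, 23]
Compare 30 vs 28: take 28 from right. Merged: [7, 9, 9, 18, 20, 22, 23, 28]
Compare 30 vs 30: take 30 from left. Merged: [7, 9, 9, 18, 20, 22, 23, 28, 30]
Append remaining from right: [30, 36]. Merged: [7, 9, 9, 18, 20, 22, 23, 28, 30, 30, 36]

Final merged array: [7, 9, 9, 18, 20, 22, 23, 28, 30, 30, 36]
Total comparisons: 9

The merged array is [7, 9, 9, 18, 20, 22, 23, 28, 30, 30, 36], requiring 9 comparisons. The merge step runs in O(n) time where n is the total number of elements.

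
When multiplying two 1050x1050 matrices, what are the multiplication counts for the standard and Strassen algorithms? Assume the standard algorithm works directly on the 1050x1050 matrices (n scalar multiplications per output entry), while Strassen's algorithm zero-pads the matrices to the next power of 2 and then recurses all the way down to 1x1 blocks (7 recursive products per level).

Matrix multiplication for 1050x1050 matrices:

Strassen's algorithm requires power-of-2 dimensions. Pad 1050x1050 to 2048x2048 (next power of 2).

Standard algorithm: 1050^3 = 1157625000 multiplications
Strassen's algorithm: 7^(log2(2048)) = 7^11 = 1977326743 multiplications
Difference: 1157625000 - 1977326743 = -819701743 (Strassen uses MORE here due to padding overhead — for small or just-over-power-of-2 n, padding can outweigh the per-level savings)

Standard: 1157625000 multiplications (1050^3). Strassen: 1977326743 multiplications (7^11, after padding to 2048x2048). Strassen reduces 8 recursive multiplications to 7 at each level.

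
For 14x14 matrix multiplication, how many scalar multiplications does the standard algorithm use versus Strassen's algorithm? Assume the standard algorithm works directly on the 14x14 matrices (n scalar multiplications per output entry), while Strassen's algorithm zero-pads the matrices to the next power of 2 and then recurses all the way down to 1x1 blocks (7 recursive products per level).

Matrix multiplication for 14x14 matrices:

Strassen's algorithm requires power-of-2 dimensions. Pad 14x14 to 16x16 (next power of 2).

Standard algorithm: 14^3 = 2744 multiplications
Strassen's algorithm: 7^(log2(16)) = 7^4 = 2401 multiplications
Savings: 2744 - 2401 = 343 multiplications

Standard: 2744 multiplications (14^3). Strassen: 2401 multiplications (7^4, after padding to 16x16). Strassen reduces 8 recursive multiplications to 7 at each level.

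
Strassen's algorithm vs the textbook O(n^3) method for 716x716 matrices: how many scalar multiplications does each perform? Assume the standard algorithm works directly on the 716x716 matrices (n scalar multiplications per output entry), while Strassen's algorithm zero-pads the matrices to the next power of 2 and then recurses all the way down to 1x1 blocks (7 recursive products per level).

Matrix multiplication for 716x716 matrices:

Strassen's algorithm requires power-of-2 dimensions. Pad 716x716 to 1024x1024 (next power of 2).

Standard algorithm: 716^3 = 367061696 multiplications
Strassen's algorithm: 7^(log2(1024)) = 7^10 = 282475249 multiplications
Savings: 367061696 - 282475249 = 84586447 multiplications

Standard: 367061696 multiplications (716^3). Strassen: 282475249 multiplications (7^10, after padding to 1024x1024). Strassen reduces 8 recursive multiplications to 7 at each level.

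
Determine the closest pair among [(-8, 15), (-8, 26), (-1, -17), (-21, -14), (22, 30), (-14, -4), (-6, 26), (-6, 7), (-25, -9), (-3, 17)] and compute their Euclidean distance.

Computing all pairwise distances among 10 points:

d((-8, 15), (-8, 26)) = 11.0
d((-8, 15), (-1, -17)) = 32.7567
d((-8, 15), (-21, -14)) = 31.7805
d((-8, 15), (22, 30)) = 33.541
d((-8, 15), (-14, -4)) = 19.9249
d((-8, 15), (-6, 26)) = 11.1803
d((-8, 15), (-6, 7)) = 8.2462
d((-8, 15), (-25, -9)) = 29.4109
d((-8, 15), (-3, 17)) = 5.3852
d((-8, 26), (-1, -17)) = 43.566
d((-8, 26), (-21, -14)) = 42.0595
d((-8, 26), (22, 30)) = 30.2655
d((-8, 26), (-14, -4)) = 30.5941
d((-8, 26), (-6, 26)) = 2.0 <-- minimum
d((-8, 26), (-6, 7)) = 19.105
d((-8, 26), (-25, -9)) = 38.9102
d((-8, 26), (-3, 17)) = 10.2956
d((-1, -17), (-21, -14)) = 20.2237
d((-1, -17), (22, 30)) = 52.3259
d((-1, -17), (-14, -4)) = 18.3848
d((-1, -17), (-6, 26)) = 43.2897
d((-1, -17), (-6, 7)) = 24.5153
d((-1, -17), (-25, -9)) = 25.2982
d((-1, -17), (-3, 17)) = 34.0588
d((-21, -14), (22, 30)) = 61.5224
d((-21, -14), (-14, -4)) = 12.2066
d((-21, -14), (-6, 26)) = 42.72
d((-21, -14), (-6, 7)) = 25.807
d((-21, -14), (-25, -9)) = 6.4031
d((-21, -14), (-3, 17)) = 35.8469
d((22, 30), (-14, -4)) = 49.5177
d((22, 30), (-6, 26)) = 28.2843
d((22, 30), (-6, 7)) = 36.2353
d((22, 30), (-25, -9)) = 61.0737
d((22, 30), (-3, 17)) = 28.178
d((-14, -4), (-6, 26)) = 31.0483
d((-14, -4), (-6, 7)) = 13.6015
d((-14, -4), (-25, -9)) = 12.083
d((-14, -4), (-3, 17)) = 23.7065
d((-6, 26), (-6, 7)) = 19.0
d((-6, 26), (-25, -9)) = 39.8246
d((-6, 26), (-3, 17)) = 9.4868
d((-6, 7), (-25, -9)) = 24.8395
d((-6, 7), (-3, 17)) = 10.4403
d((-25, -9), (-3, 17)) = 34.0588

Closest pair: (-8, 26) and (-6, 26) with distance 2.0

The closest pair is (-8, 26) and (-6, 26) with Euclidean distance 2.0. For 10 points, brute-force pairwise comparison is shown above. For large n, the divide-and-conquer algorithm (sort by x, recurse on halves, check the dividing strip) achieves O(n log n).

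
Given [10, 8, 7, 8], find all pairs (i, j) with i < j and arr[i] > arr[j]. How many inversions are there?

Finding inversions in [10, 8, 7, 8]:

(0, 1): arr[0]=10 > arr[1]=8
(0, 2): arr[0]=10 > arr[2]=7
(0, 3): arr[0]=10 > arr[3]=8
(1, 2): arr[1]=8 > arr[2]=7

Total inversions: 4

The array has 4 inversion(s): (0,1), (0,2), (0,3), (1,2). Each pair (i,j) satisfies i < j and arr[i] > arr[j].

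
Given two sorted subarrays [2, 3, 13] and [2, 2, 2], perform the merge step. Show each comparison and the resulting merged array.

Merging process:

Compare 2 vs 2: take 2 from left. Merged: [2]
Compare 3 vs 2: take 2 from right. Merged: [2, 2]
Compare 3 vs 2: take 2 from right. Merged: [2, 2, 2]
Compare 3 vs 2: take 2 from right. Merged: [2, 2, 2, 2]
Append remaining from left: [3, 13]. Merged: [2, 2, 2, 2, 3, 13]

Final merged array: [2, 2, 2, 2, 3, 13]
Total comparisons: 4

The merged array is [2, 2, 2, 2, 3, 13], requiring 4 comparisons. The merge step runs in O(n) time where n is the total number of elements.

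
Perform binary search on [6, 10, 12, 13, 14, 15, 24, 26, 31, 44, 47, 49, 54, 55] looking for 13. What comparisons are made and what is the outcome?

Binary search for 13 in [6, 10, 12, 13, 14, 15, 24, 26, 31, 44, 47, 49, 54, 55]:

lo=0, hi=13, mid=6, arr[mid]=24 -> 24 > 13, search left half
lo=0, hi=5, mid=2, arr[mid]=12 -> 12 < 13, search right half
lo=3, hi=5, mid=4, arr[mid]=14 -> 14 > 13, search left half
lo=3, hi=3, mid=3, arr[mid]=13 -> Found target at index 3!

Binary search finds 13 at index 3 after 4 comparisons. The search repeatedly halves the search space by comparing with the middle element.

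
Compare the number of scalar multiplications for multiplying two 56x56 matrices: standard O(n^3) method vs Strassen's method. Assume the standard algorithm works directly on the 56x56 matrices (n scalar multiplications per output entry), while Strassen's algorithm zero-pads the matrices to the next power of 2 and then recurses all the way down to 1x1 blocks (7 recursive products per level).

Matrix multiplication for 56x56 matrices:

Strassen's algorithm requires power-of-2 dimensions. Pad 56x56 to 64x64 (next power of 2).

Standard algorithm: 56^3 = 175616 multiplications
Strassen's algorithm: 7^(log2(64)) = 7^6 = 117649 multiplications
Savings: 175616 - 117649 = 57967 multiplications

Standard: 175616 multiplications (56^3). Strassen: 117649 multiplications (7^6, after padding to 64x64). Strassen reduces 8 recursive multiplications to 7 at each level.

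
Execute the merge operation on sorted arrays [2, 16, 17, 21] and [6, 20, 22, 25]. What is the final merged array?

Merging process:

Compare 2 vs 6: take 2 from left. Merged: [2]
Compare 16 vs 6: take 6 from right. Merged: [2, 6]
Compare 16 vs 20: take 16 from left. Merged: [2, 6, 16]
Compare 17 vs 20: take 17 from left. Merged: [2, 6, 16, 17]
Compare 21 vs 20: take 20 from right. Merged: [2, 6, 16, 17, 20]
Compare 21 vs 22: take 21 from left. Merged: [2, 6, 16, 17, 20, 21]
Append remaining from right: [22, 25]. Merged: [2, 6, 16, 17, 20, 21, 22, 25]

Final merged array: [2, 6, 16, 17, 20, 21, 22, 25]
Total comparisons: 6

The merged array is [2, 6, 16, 17, 20, 21, 22, 25], requiring 6 comparisons. The merge step runs in O(n) time where n is the total number of elements.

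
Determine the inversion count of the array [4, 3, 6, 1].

Finding inversions in [4, 3, 6, 1]:

(0, 1): arr[0]=4 > arr[1]=3
(0, 3): arr[0]=4 > arr[3]=1
(1, 3): arr[1]=3 > arr[3]=1
(2, 3): arr[2]=6 > arr[3]=1

Total inversions: 4

The array has 4 inversion(s): (0,1), (0,3), (1,3), (2,3). Each pair (i,j) satisfies i < j and arr[i] > arr[j].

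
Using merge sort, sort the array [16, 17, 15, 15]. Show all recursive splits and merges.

Merge sort trace:

Split: [16, 17, 15, 15] -> [16, 17] and [15, 15]
  Split: [16, 17] -> [16] and [17]
  Merge: [16] + [17] -> [16, 17]
  Split: [15, 15] -> [15] and [15]
  Merge: [15] + [15] -> [15, 15]
Merge: [16, 17] + [15, 15] -> [15, 15, 16, 17]

Final sorted array: [15, 15, 16, 17]

The merge sort proceeds by recursively splitting the array and merging sorted halves.
After all merges, the sorted array is [15, 15, 16, 17].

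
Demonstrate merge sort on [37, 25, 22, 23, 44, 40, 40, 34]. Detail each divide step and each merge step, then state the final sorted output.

Merge sort trace:

Split: [37, 25, 22, 23, 44, 40, 40, 34] -> [37, 25, 22, 23] and [44, 40, 40, 34]
  Split: [37, 25, 22, 23] -> [37, 25] and [22, 23]
    Split: [37, 25] -> [37] and [25]
    Merge: [37] + [25] -> [25, 37]
    Split: [22, 23] -> [22] and [23]
    Merge: [22] + [23] -> [22, 23]
  Merge: [25, 37] + [22, 23] -> [22, 23, 25, 37]
  Split: [44, 40, 40, 34] -> [44, 40] and [40, 34]
    Split: [44, 40] -> [44] and [40]
    Merge: [44] + [40] -> [40, 44]
    Split: [40, 34] -> [40] and [34]
    Merge: [40] + [34] -> [34, 40]
  Merge: [40, 44] + [34, 40] -> [34, 40, 40, 44]
Merge: [22, 23, 25, 37] + [34, 40, 40, 44] -> [22, 23, 25, 34, 37, 40, 40, 44]

Final sorted array: [22, 23, 25, 34, 37, 40, 40, 44]

The merge sort proceeds by recursively splitting the array and merging sorted halves.
After all merges, the sorted array is [22, 23, 25, 34, 37, 40, 40, 44].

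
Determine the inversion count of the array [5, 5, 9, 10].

Finding inversions in [5, 5, 9, 10]:


Total inversions: 0

The array has 0 inversions. It is already sorted.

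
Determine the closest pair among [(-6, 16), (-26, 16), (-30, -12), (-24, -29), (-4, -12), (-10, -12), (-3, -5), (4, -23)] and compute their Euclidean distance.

Computing all pairwise distances among 8 points:

d((-6, 16), (-26, 16)) = 20.0
d((-6, 16), (-30, -12)) = 36.8782
d((-6, 16), (-24, -29)) = 48.4665
d((-6, 16), (-4, -12)) = 28.0713
d((-6, 16), (-10, -12)) = 28.2843
d((-6, 16), (-3, -5)) = 21.2132
d((-6, 16), (4, -23)) = 40.2616
d((-26, 16), (-30, -12)) = 28.2843
d((-26, 16), (-24, -29)) = 45.0444
d((-26, 16), (-4, -12)) = 35.609
d((-26, 16), (-10, -12)) = 32.249
d((-26, 16), (-3, -5)) = 31.1448
d((-26, 16), (4, -23)) = 49.2037
d((-30, -12), (-24, -29)) = 18.0278
d((-30, -12), (-4, -12)) = 26.0
d((-30, -12), (-10, -12)) = 20.0
d((-30, -12), (-3, -5)) = 27.8927
d((-30, -12), (4, -23)) = 35.7351
d((-24, -29), (-4, -12)) = 26.2488
d((-24, -29), (-10, -12)) = 22.0227
d((-24, -29), (-3, -5)) = 31.8904
d((-24, -29), (4, -23)) = 28.6356
d((-4, -12), (-10, -12)) = 6.0 <-- minimum
d((-4, -12), (-3, -5)) = 7.0711
d((-4, -12), (4, -23)) = 13.6015
d((-10, -12), (-3, -5)) = 9.8995
d((-10, -12), (4, -23)) = 17.8045
d((-3, -5), (4, -23)) = 19.3132

Closest pair: (-4, -12) and (-10, -12) with distance 6.0

The closest pair is (-4, -12) and (-10, -12) with Euclidean distance 6.0. For 8 points, brute-force pairwise comparison is shown above. For large n, the divide-and-conquer algorithm (sort by x, recurse on halves, check the dividing strip) achieves O(n log n).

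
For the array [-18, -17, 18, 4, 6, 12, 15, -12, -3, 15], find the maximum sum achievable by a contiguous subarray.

Using Kadane's algorithm on [-18, -17, 18, 4, 6, 12, 15, -12, -3, 15]:

Scanning through the array:
Position 1 (value -17): max_ending_here = -17, max_so_far = -17
Position 2 (value 18): max_ending_here = 18, max_so_far = 18
Position 3 (value 4): max_ending_here = 22, max_so_far = 22
Position 4 (value 6): max_ending_here = 28, max_so_far = 28
Position 5 (value 12): max_ending_here = 40, max_so_far = 40
Position 6 (value 15): max_ending_here = 55, max_so_far = 55
Position 7 (value -12): max_ending_here = 43, max_so_far = 55
Position 8 (value -3): max_ending_here = 40, max_so_far = 55
Position 9 (value 15): max_ending_here = 55, max_so_far = 55

Maximum subarray: [18, 4, 6, 12, 15]
Maximum sum: 55

The maximum subarray is [18, 4, 6, 12, 15] with sum 55. This subarray runs from index 2 to index 6.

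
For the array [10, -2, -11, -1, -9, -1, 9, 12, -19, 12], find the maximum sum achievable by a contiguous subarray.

Using Kadane's algorithm on [10, -2, -11, -1, -9, -1, 9, 12, -19, 12]:

Scanning through the array:
Position 1 (value -2): max_ending_here = 8, max_so_far = 10
Position 2 (value -11): max_ending_here = -3, max_so_far = 10
Position 3 (value -1): max_ending_here = -1, max_so_far = 10
Position 4 (value -9): max_ending_here = -9, max_so_far = 10
Position 5 (value -1): max_ending_here = -1, max_so_far = 10
Position 6 (value 9): max_ending_here = 9, max_so_far = 10
Position 7 (value 12): max_ending_here = 21, max_so_far = 21
Position 8 (value -19): max_ending_here = 2, max_so_far = 21
Position 9 (value 12): max_ending_here = 14, max_so_far = 21

Maximum subarray: [9, 12]
Maximum sum: 21

The maximum subarray is [9, 12] with sum 21. This subarray runs from index 6 to index 7.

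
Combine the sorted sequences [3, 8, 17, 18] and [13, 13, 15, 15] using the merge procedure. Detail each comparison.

Merging process:

Compare 3 vs 13: take 3 from left. Merged: [3]
Compare 8 vs 13: take 8 from left. Merged: [3, 8]
Compare 17 vs 13: take 13 from right. Merged: [3, 8, 13]
Compare 17 vs 13: take 13 from right. Merged: [3, 8, 13, 13]
Compare 17 vs 15: take 15 from right. Merged: [3, 8, 13, 13, 15]
Compare 17 vs 15: take 15 from right. Merged: [3, 8, 13, 13, 15, 15]
Append remaining from left: [17, 18]. Merged: [3, 8, 13, 13, 15, 15, 17, 18]

Final merged array: [3, 8, 13, 13, 15, 15, 17, 18]
Total comparisons: 6

The merged array is [3, 8, 13, 13, 15, 15, 17, 18], requiring 6 comparisons. The merge step runs in O(n) time where n is the total number of elements.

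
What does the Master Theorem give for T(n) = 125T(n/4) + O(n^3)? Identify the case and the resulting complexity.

Master Theorem for T(n) = 125T(n/4) + O(n^3):

a = 125, b = 4, c = 3
log_b(a) = log_4(125) = 3.4829

Case 1: c = 3 < log_4(125) = 3.4829
T(n) = O(n^(log_4 125))

For T(n) = 125T(n/4) + O(n^3): log_4(125) = 3.4829. This is Case 1 of the Master Theorem (c < log_b(a), work dominated by leaves), giving O(n^(log_4 125)).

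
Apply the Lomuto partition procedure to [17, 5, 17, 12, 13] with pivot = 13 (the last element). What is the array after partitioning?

Lomuto partition with pivot = 13:

Initial array: [17, 5, 17, 12, 13]

arr[0]=17 > 13: no swap
arr[1]=5 <= 13: swap with position 0, array becomes [5, 17, 17, 12, 13]
arr[2]=17 > 13: no swap
arr[3]=12 <= 13: swap with position 1, array becomes [5, 12, 17, 17, 13]

Place pivot at position 2: [5, 12, 13, 17, 17]
Pivot position: 2

After partitioning with pivot 13, the array becomes [5, 12, 13, 17, 17]. The pivot is placed at index 2. All elements to the left of the pivot are <= 13, and all elements to the right are > 13.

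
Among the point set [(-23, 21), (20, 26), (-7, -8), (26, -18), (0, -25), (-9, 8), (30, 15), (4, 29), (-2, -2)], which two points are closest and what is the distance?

Computing all pairwise distances among 9 points:

d((-23, 21), (20, 26)) = 43.2897
d((-23, 21), (-7, -8)) = 33.121
d((-23, 21), (26, -18)) = 62.6259
d((-23, 21), (0, -25)) = 51.4296
d((-23, 21), (-9, 8)) = 19.105
d((-23, 21), (30, 15)) = 53.3385
d((-23, 21), (4, 29)) = 28.1603
d((-23, 21), (-2, -2)) = 31.1448
d((20, 26), (-7, -8)) = 43.4166
d((20, 26), (26, -18)) = 44.4072
d((20, 26), (0, -25)) = 54.7814
d((20, 26), (-9, 8)) = 34.1321
d((20, 26), (30, 15)) = 14.8661
d((20, 26), (4, 29)) = 16.2788
d((20, 26), (-2, -2)) = 35.609
d((-7, -8), (26, -18)) = 34.4819
d((-7, -8), (0, -25)) = 18.3848
d((-7, -8), (-9, 8)) = 16.1245
d((-7, -8), (30, 15)) = 43.566
d((-7, -8), (4, 29)) = 38.6005
d((-7, -8), (-2, -2)) = 7.8102 <-- minimum
d((26, -18), (0, -25)) = 26.9258
d((26, -18), (-9, 8)) = 43.6005
d((26, -18), (30, 15)) = 33.2415
d((26, -18), (4, 29)) = 51.8941
d((26, -18), (-2, -2)) = 32.249
d((0, -25), (-9, 8)) = 34.2053
d((0, -25), (30, 15)) = 50.0
d((0, -25), (4, 29)) = 54.1479
d((0, -25), (-2, -2)) = 23.0868
d((-9, 8), (30, 15)) = 39.6232
d((-9, 8), (4, 29)) = 24.6982
d((-9, 8), (-2, -2)) = 12.2066
d((30, 15), (4, 29)) = 29.5296
d((30, 15), (-2, -2)) = 36.2353
d((4, 29), (-2, -2)) = 31.5753

Closest pair: (-7, -8) and (-2, -2) with distance 7.8102

The closest pair is (-7, -8) and (-2, -2) with Euclidean distance 7.8102. For 9 points, brute-force pairwise comparison is shown above. For large n, the divide-and-conquer algorithm (sort by x, recurse on halves, check the dividing strip) achieves O(n log n).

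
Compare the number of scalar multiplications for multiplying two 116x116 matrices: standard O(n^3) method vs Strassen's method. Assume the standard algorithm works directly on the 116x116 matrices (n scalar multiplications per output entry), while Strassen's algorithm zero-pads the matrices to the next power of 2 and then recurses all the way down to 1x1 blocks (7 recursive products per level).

Matrix multiplication for 116x116 matrices:

Strassen's algorithm requires power-of-2 dimensions. Pad 116x116 to 128x128 (next power of 2).

Standard algorithm: 116^3 = 1560896 multiplications
Strassen's algorithm: 7^(log2(128)) = 7^7 = 823543 multiplications
Savings: 1560896 - 823543 = 737353 multiplications

Standard: 1560896 multiplications (116^3). Strassen: 823543 multiplications (7^7, after padding to 128x128). Strassen reduces 8 recursive multiplications to 7 at each level.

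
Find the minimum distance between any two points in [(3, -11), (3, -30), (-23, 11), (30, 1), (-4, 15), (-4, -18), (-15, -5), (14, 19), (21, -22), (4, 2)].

Computing all pairwise distances among 10 points:

d((3, -11), (3, -30)) = 19.0
d((3, -11), (-23, 11)) = 34.0588
d((3, -11), (30, 1)) = 29.5466
d((3, -11), (-4, 15)) = 26.9258
d((3, -11), (-4, -18)) = 9.8995 <-- minimum
d((3, -11), (-15, -5)) = 18.9737
d((3, -11), (14, 19)) = 31.9531
d((3, -11), (21, -22)) = 21.095
d((3, -11), (4, 2)) = 13.0384
d((3, -30), (-23, 11)) = 48.5489
d((3, -30), (30, 1)) = 41.1096
d((3, -30), (-4, 15)) = 45.5412
d((3, -30), (-4, -18)) = 13.8924
d((3, -30), (-15, -5)) = 30.8058
d((3, -30), (14, 19)) = 50.2195
d((3, -30), (21, -22)) = 19.6977
d((3, -30), (4, 2)) = 32.0156
d((-23, 11), (30, 1)) = 53.9351
d((-23, 11), (-4, 15)) = 19.4165
d((-23, 11), (-4, -18)) = 34.6699
d((-23, 11), (-15, -5)) = 17.8885
d((-23, 11), (14, 19)) = 37.855
d((-23, 11), (21, -22)) = 55.0
d((-23, 11), (4, 2)) = 28.4605
d((30, 1), (-4, 15)) = 36.7696
d((30, 1), (-4, -18)) = 38.9487
d((30, 1), (-15, -5)) = 45.3982
d((30, 1), (14, 19)) = 24.0832
d((30, 1), (21, -22)) = 24.6982
d((30, 1), (4, 2)) = 26.0192
d((-4, 15), (-4, -18)) = 33.0
d((-4, 15), (-15, -5)) = 22.8254
d((-4, 15), (14, 19)) = 18.4391
d((-4, 15), (21, -22)) = 44.6542
d((-4, 15), (4, 2)) = 15.2643
d((-4, -18), (-15, -5)) = 17.0294
d((-4, -18), (14, 19)) = 41.1461
d((-4, -18), (21, -22)) = 25.318
d((-4, -18), (4, 2)) = 21.5407
d((-15, -5), (14, 19)) = 37.6431
d((-15, -5), (21, -22)) = 39.8121
d((-15, -5), (4, 2)) = 20.2485
d((14, 19), (21, -22)) = 41.5933
d((14, 19), (4, 2)) = 19.7231
d((21, -22), (4, 2)) = 29.4109

Closest pair: (3, -11) and (-4, -18) with distance 9.8995

The closest pair is (3, -11) and (-4, -18) with Euclidean distance 9.8995. For 10 points, brute-force pairwise comparison is shown above. For large n, the divide-and-conquer algorithm (sort by x, recurse on halves, check the dividing strip) achieves O(n log n).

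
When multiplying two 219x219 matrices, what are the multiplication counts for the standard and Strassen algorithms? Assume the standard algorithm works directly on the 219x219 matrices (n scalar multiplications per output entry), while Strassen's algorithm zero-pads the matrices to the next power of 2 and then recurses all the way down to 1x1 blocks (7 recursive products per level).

Matrix multiplication for 219x219 matrices:

Strassen's algorithm requires power-of-2 dimensions. Pad 219x219 to 256x256 (next power of 2).

Standard algorithm: 219^3 = 10503459 multiplications
Strassen's algorithm: 7^(log2(256)) = 7^8 = 5764801 multiplications
Savings: 10503459 - 5764801 = 4738658 multiplications

Standard: 10503459 multiplications (219^3). Strassen: 5764801 multiplications (7^8, after padding to 256x256). Strassen reduces 8 recursive multiplications to 7 at each level.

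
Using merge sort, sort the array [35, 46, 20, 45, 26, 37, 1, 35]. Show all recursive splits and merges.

Merge sort trace:

Split: [35, 46, 20, 45, 26, 37, 1, 35] -> [35, 46, 20, 45] and [26, 37, 1, 35]
  Split: [35, 46, 20, 45] -> [35, 46] and [20, 45]
    Split: [35, 46] -> [35] and [46]
    Merge: [35] + [46] -> [35, 46]
    Split: [20, 45] -> [20] and [45]
    Merge: [20] + [45] -> [20, 45]
  Merge: [35, 46] + [20, 45] -> [20, 35, 45, 46]
  Split: [26, 37, 1, 35] -> [26, 37] and [1, 35]
    Split: [26, 37] -> [26] and [37]
    Merge: [26] + [37] -> [26, 37]
    Split: [1, 35] -> [1] and [35]
    Merge: [1] + [35] -> [1, 35]
  Merge: [26, 37] + [1, 35] -> [1, 26, 35, 37]
Merge: [20, 35, 45, 46] + [1, 26, 35, 37] -> [1, 20, 26, 35, 35, 37, 45, 46]

Final sorted array: [1, 20, 26, 35, 35, 37, 45, 46]

The merge sort proceeds by recursively splitting the array and merging sorted halves.
After all merges, the sorted array is [1, 20, 26, 35, 35, 37, 45, 46].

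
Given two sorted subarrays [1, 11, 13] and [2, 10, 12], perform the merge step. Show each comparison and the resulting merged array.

Merging process:

Compare 1 vs 2: take 1 from left. Merged: [1]
Compare 11 vs 2: take 2 from right. Merged: [1, 2]
Compare 11 vs 10: take 10 from right. Merged: [1, 2, 10]
Compare 11 vs 12: take 11 from left. Merged: [1, 2, 10, 11]
Compare 13 vs 12: take 12 from right. Merged: [1, 2, 10, 11, 12]
Append remaining from left: [13]. Merged: [1, 2, 10, 11, 12, 13]

Final merged array: [1, 2, 10, 11, 12, 13]
Total comparisons: 5

The merged array is [1, 2, 10, 11, 12, 13], requiring 5 comparisons. The merge step runs in O(n) time where n is the total number of elements.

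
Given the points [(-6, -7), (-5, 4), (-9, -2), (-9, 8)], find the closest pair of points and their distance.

Computing all pairwise distances among 4 points:

d((-6, -7), (-5, 4)) = 11.0454
d((-6, -7), (-9, -2)) = 5.831
d((-6, -7), (-9, 8)) = 15.2971
d((-5, 4), (-9, -2)) = 7.2111
d((-5, 4), (-9, 8)) = 5.6569 <-- minimum
d((-9, -2), (-9, 8)) = 10.0

Closest pair: (-5, 4) and (-9, 8) with distance 5.6569

The closest pair is (-5, 4) and (-9, 8) with Euclidean distance 5.6569. For 4 points, brute-force pairwise comparison is shown above. For large n, the divide-and-conquer algorithm (sort by x, recurse on halves, check the dividing strip) achieves O(n log n).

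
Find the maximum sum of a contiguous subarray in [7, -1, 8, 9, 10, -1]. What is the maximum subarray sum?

Using Kadane's algorithm on [7, -1, 8, 9, 10, -1]:

Scanning through the array:
Position 1 (value -1): max_ending_here = 6, max_so_far = 7
Position 2 (value 8): max_ending_here = 14, max_so_far = 14
Position 3 (value 9): max_ending_here = 23, max_so_far = 23
Position 4 (value 10): max_ending_here = 33, max_so_far = 33
Position 5 (value -1): max_ending_here = 32, max_so_far = 33

Maximum subarray: [7, -1, 8, 9, 10]
Maximum sum: 33

The maximum subarray is [7, -1, 8, 9, 10] with sum 33. This subarray runs from index 0 to index 4.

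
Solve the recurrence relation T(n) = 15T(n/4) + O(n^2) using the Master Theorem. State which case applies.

Master Theorem for T(n) = 15T(n/4) + O(n^2):

a = 15, b = 4, c = 2
log_b(a) = log_4(15) = 1.9534

Case 3: c = 2 > log_4(15) = 1.9534
T(n) = O(n^2) = O(n^2)

For T(n) = 15T(n/4) + O(n^2): log_4(15) = 1.9534. This is Case 3 of the Master Theorem (c > log_b(a), work dominated by root), giving O(n^2).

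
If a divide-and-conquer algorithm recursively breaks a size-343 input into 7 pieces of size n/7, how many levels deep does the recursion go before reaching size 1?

For divide and conquer with division factor 7:

Problem sizes at each level:
Level 0: 343
Level 1: 49
Level 2: 7
Level 3: 1

The root is level 0 and the size-1 base case is level 3 (the tree spans levels 0 through 3, i.e. 4 levels counting the root), so the depth is the number of divisions: log_7(343) = 3

The recursion tree depth is log_7(343) = 3. At each level, the problem size is divided by 7, so it takes 3 divisions to reduce to a base case of size 1. The algorithm makes 7 recursive calls at each level.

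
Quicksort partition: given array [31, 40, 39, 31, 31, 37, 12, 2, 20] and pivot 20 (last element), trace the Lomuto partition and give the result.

Lomuto partition with pivot = 20:

Initial array: [31, 40, 39, 31, 31, 37, 12, 2, 20]

arr[0]=31 > 20: no swap
arr[1]=40 > 20: no swap
arr[2]=39 > 20: no swap
arr[3]=31 > 20: no swap
arr[4]=31 > 20: no swap
arr[5]=37 > 20: no swap
arr[6]=12 <= 20: swap with position 0, array becomes [12, 40, 39, 31, 31, 37, 31, 2, 20]
arr[7]=2 <= 20: swap with position 1, array becomes [12, 2, 39, 31, 31, 37, 31, 40, 20]

Place pivot at position 2: [12, 2, 20, 31, 31, 37, 31, 40, 39]
Pivot position: 2

After partitioning with pivot 20, the array becomes [12, 2, 20, 31, 31, 37, 31, 40, 39]. The pivot is placed at index 2. All elements to the left of the pivot are <= 20, and all elements to the right are > 20.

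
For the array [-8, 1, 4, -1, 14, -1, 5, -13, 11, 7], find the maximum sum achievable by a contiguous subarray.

Using Kadane's algorithm on [-8, 1, 4, -1, 14, -1, 5, -13, 11, 7]:

Scanning through the array:
Position 1 (value 1): max_ending_here = 1, max_so_far = 1
Position 2 (value 4): max_ending_here = 5, max_so_far = 5
Position 3 (value -1): max_ending_here = 4, max_so_far = 5
Position 4 (value 14): max_ending_here = 18, max_so_far = 18
Position 5 (value -1): max_ending_here = 17, max_so_far = 18
Position 6 (value 5): max_ending_here = 22, max_so_far = 22
Position 7 (value -13): max_ending_here = 9, max_so_far = 22
Position 8 (value 11): max_ending_here = 20, max_so_far = 22
Position 9 (value 7): max_ending_here = 27, max_so_far = 27

Maximum subarray: [1, 4, -1, 14, -1, 5, -13, 11, 7]
Maximum sum: 27

The maximum subarray is [1, 4, -1, 14, -1, 5, -13, 11, 7] with sum 27. This subarray runs from index 1 to index 9.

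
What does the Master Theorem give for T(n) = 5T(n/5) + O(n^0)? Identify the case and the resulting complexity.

Master Theorem for T(n) = 5T(n/5) + O(n^0):

a = 5, b = 5, c = 0
log_b(a) = log_5(5) = 1.0000

Case 1: c = 0 < log_5(5) = 1.0000
T(n) = O(n^(log_5 5)) = O(n)

For T(n) = 5T(n/5) + O(n^0): log_5(5) = 1.0000. This is Case 1 of the Master Theorem (c < log_b(a), work dominated by leaves), giving O(n).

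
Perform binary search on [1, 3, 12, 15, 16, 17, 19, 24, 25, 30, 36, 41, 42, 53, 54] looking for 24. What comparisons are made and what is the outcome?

Binary search for 24 in [1, 3, 12, 15, 16, 17, 19, 24, 25, 30, 36, 41, 42, 53, 54]:

lo=0, hi=14, mid=7, arr[mid]=24 -> Found target at index 7!

Binary search finds 24 at index 7 after 1 comparisons. The search repeatedly halves the search space by comparing with the middle element.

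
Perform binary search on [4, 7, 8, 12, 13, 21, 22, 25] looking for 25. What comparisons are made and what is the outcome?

Binary search for 25 in [4, 7, 8, 12, 13, 21, 22, 25]:

lo=0, hi=7, mid=3, arr[mid]=12 -> 12 < 25, search right half
lo=4, hi=7, mid=5, arr[mid]=21 -> 21 < 25, search right half
lo=6, hi=7, mid=6, arr[mid]=22 -> 22 < 25, search right half
lo=7, hi=7, mid=7, arr[mid]=25 -> Found target at index 7!

Binary search finds 25 at index 7 after 4 comparisons. The search repeatedly halves the search space by comparing with the middle element.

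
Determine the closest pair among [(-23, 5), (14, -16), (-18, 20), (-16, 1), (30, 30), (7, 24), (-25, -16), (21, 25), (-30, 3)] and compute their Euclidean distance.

Computing all pairwise distances among 9 points:

d((-23, 5), (14, -16)) = 42.5441
d((-23, 5), (-18, 20)) = 15.8114
d((-23, 5), (-16, 1)) = 8.0623
d((-23, 5), (30, 30)) = 58.6003
d((-23, 5), (7, 24)) = 35.5106
d((-23, 5), (-25, -16)) = 21.095
d((-23, 5), (21, 25)) = 48.3322
d((-23, 5), (-30, 3)) = 7.2801 <-- minimum
d((14, -16), (-18, 20)) = 48.1664
d((14, -16), (-16, 1)) = 34.4819
d((14, -16), (30, 30)) = 48.7032
d((14, -16), (7, 24)) = 40.6079
d((14, -16), (-25, -16)) = 39.0
d((14, -16), (21, 25)) = 41.5933
d((14, -16), (-30, 3)) = 47.927
d((-18, 20), (-16, 1)) = 19.105
d((-18, 20), (30, 30)) = 49.0306
d((-18, 20), (7, 24)) = 25.318
d((-18, 20), (-25, -16)) = 36.6742
d((-18, 20), (21, 25)) = 39.3192
d((-18, 20), (-30, 3)) = 20.8087
d((-16, 1), (30, 30)) = 54.3783
d((-16, 1), (7, 24)) = 32.5269
d((-16, 1), (-25, -16)) = 19.2354
d((-16, 1), (21, 25)) = 44.1022
d((-16, 1), (-30, 3)) = 14.1421
d((30, 30), (7, 24)) = 23.7697
d((30, 30), (-25, -16)) = 71.7008
d((30, 30), (21, 25)) = 10.2956
d((30, 30), (-30, 3)) = 65.7951
d((7, 24), (-25, -16)) = 51.225
d((7, 24), (21, 25)) = 14.0357
d((7, 24), (-30, 3)) = 42.5441
d((-25, -16), (21, 25)) = 61.6198
d((-25, -16), (-30, 3)) = 19.6469
d((21, 25), (-30, 3)) = 55.5428

Closest pair: (-23, 5) and (-30, 3) with distance 7.2801

The closest pair is (-23, 5) and (-30, 3) with Euclidean distance 7.2801. For 9 points, brute-force pairwise comparison is shown above. For large n, the divide-and-conquer algorithm (sort by x, recurse on halves, check the dividing strip) achieves O(n log n).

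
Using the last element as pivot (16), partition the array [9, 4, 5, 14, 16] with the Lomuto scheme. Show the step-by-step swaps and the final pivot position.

Lomuto partition with pivot = 16:

Initial array: [9, 4, 5, 14, 16]

arr[0]=9 <= 16: swap with position 0, array becomes [9, 4, 5, 14, 16]
arr[1]=4 <= 16: swap with position 1, array becomes [9, 4, 5, 14, 16]
arr[2]=5 <= 16: swap with position 2, array becomes [9, 4, 5, 14, 16]
arr[3]=14 <= 16: swap with position 3, array becomes [9, 4, 5, 14, 16]

Place pivot at position 4: [9, 4, 5, 14, 16]
Pivot position: 4

After partitioning with pivot 16, the array becomes [9, 4, 5, 14, 16]. The pivot is placed at index 4. All elements to the left of the pivot are <= 16, and all elements to the right are > 16.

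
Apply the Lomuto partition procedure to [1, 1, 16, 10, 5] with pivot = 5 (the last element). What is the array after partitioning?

Lomuto partition with pivot = 5:

Initial array: [1, 1, 16, 10, 5]

arr[0]=1 <= 5: swap with position 0, array becomes [1, 1, 16, 10, 5]
arr[1]=1 <= 5: swap with position 1, array becomes [1, 1, 16, 10, 5]
arr[2]=16 > 5: no swap
arr[3]=10 > 5: no swap

Place pivot at position 2: [1, 1, 5, 10, 16]
Pivot position: 2

After partitioning with pivot 5, the array becomes [1, 1, 5, 10, 16]. The pivot is placed at index 2. All elements to the left of the pivot are <= 5, and all elements to the right are > 5.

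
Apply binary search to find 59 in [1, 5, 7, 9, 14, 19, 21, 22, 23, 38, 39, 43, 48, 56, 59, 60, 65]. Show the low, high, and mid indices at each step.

Binary search for 59 in [1, 5, 7, 9, 14, 19, 21, 22, 23, 38, 39, 43, 48, 56, 59, 60, 65]:

lo=0, hi=16, mid=8, arr[mid]=23 -> 23 < 59, search right half
lo=9, hi=16, mid=12, arr[mid]=48 -> 48 < 59, search right half
lo=13, hi=16, mid=14, arr[mid]=59 -> Found target at index 14!

Binary search finds 59 at index 14 after 3 comparisons. The search repeatedly halves the search space by comparing with the middle element.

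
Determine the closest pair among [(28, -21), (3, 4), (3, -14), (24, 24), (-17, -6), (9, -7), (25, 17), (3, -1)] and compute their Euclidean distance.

Computing all pairwise distances among 8 points:

d((28, -21), (3, 4)) = 35.3553
d((28, -21), (3, -14)) = 25.9615
d((28, -21), (24, 24)) = 45.1774
d((28, -21), (-17, -6)) = 47.4342
d((28, -21), (9, -7)) = 23.6008
d((28, -21), (25, 17)) = 38.1182
d((28, -21), (3, -1)) = 32.0156
d((3, 4), (3, -14)) = 18.0
d((3, 4), (24, 24)) = 29.0
d((3, 4), (-17, -6)) = 22.3607
d((3, 4), (9, -7)) = 12.53
d((3, 4), (25, 17)) = 25.5539
d((3, 4), (3, -1)) = 5.0 <-- minimum
d((3, -14), (24, 24)) = 43.4166
d((3, -14), (-17, -6)) = 21.5407
d((3, -14), (9, -7)) = 9.2195
d((3, -14), (25, 17)) = 38.0132
d((3, -14), (3, -1)) = 13.0
d((24, 24), (-17, -6)) = 50.8035
d((24, 24), (9, -7)) = 34.4384
d((24, 24), (25, 17)) = 7.0711
d((24, 24), (3, -1)) = 32.6497
d((-17, -6), (9, -7)) = 26.0192
d((-17, -6), (25, 17)) = 47.8853
d((-17, -6), (3, -1)) = 20.6155
d((9, -7), (25, 17)) = 28.8444
d((9, -7), (3, -1)) = 8.4853
d((25, 17), (3, -1)) = 28.4253

Closest pair: (3, 4) and (3, -1) with distance 5.0

The closest pair is (3, 4) and (3, -1) with Euclidean distance 5.0. For 8 points, brute-force pairwise comparison is shown above. For large n, the divide-and-conquer algorithm (sort by x, recurse on halves, check the dividing strip) achieves O(n log n).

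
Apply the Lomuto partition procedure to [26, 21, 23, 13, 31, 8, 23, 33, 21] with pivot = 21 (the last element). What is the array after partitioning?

Lomuto partition with pivot = 21:

Initial array: [26, 21, 23, 13, 31, 8, 23, 33, 21]

arr[0]=26 > 21: no swap
arr[1]=21 <= 21: swap with position 0, array becomes [21, 26, 23, 13, 31, 8, 23, 33, 21]
arr[2]=23 > 21: no swap
arr[3]=13 <= 21: swap with position 1, array becomes [21, 13, 23, 26, 31, 8, 23, 33, 21]
arr[4]=31 > 21: no swap
arr[5]=8 <= 21: swap with position 2, array becomes [21, 13, 8, 26, 31, 23, 23, 33, 21]
arr[6]=23 > 21: no swap
arr[7]=33 > 21: no swap

Place pivot at position 3: [21, 13, 8, 21, 31, 23, 23, 33, 26]
Pivot position: 3

After partitioning with pivot 21, the array becomes [21, 13, 8, 21, 31, 23, 23, 33, 26]. The pivot is placed at index 3. All elements to the left of the pivot are <= 21, and all elements to the right are > 21.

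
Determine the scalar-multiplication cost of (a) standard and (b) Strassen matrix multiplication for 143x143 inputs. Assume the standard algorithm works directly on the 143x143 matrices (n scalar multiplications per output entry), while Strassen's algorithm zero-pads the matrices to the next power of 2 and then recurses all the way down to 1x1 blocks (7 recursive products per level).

Matrix multiplication for 143x143 matrices:

Strassen's algorithm requires power-of-2 dimensions. Pad 143x143 to 256x256 (next power of 2).

Standard algorithm: 143^3 = 2924207 multiplications
Strassen's algorithm: 7^(log2(256)) = 7^8 = 5764801 multiplications
Difference: 2924207 - 5764801 = -2840594 (Strassen uses MORE here due to padding overhead — for small or just-over-power-of-2 n, padding can outweigh the per-level savings)

Standard: 2924207 multiplications (143^3). Strassen: 5764801 multiplications (7^8, after padding to 256x256). Strassen reduces 8 recursive multiplications to 7 at each level.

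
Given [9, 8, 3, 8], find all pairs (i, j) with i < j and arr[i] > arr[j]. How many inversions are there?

Finding inversions in [9, 8, 3, 8]:

(0, 1): arr[0]=9 > arr[1]=8
(0, 2): arr[0]=9 > arr[2]=3
(0, 3): arr[0]=9 > arr[3]=8
(1, 2): arr[1]=8 > arr[2]=3

Total inversions: 4

The array has 4 inversion(s): (0,1), (0,2), (0,3), (1,2). Each pair (i,j) satisfies i < j and arr[i] > arr[j].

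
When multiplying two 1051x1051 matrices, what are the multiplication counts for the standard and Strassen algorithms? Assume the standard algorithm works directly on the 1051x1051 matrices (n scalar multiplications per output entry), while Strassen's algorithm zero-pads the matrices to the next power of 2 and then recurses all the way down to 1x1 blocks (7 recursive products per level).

Matrix multiplication for 1051x1051 matrices:

Strassen's algorithm requires power-of-2 dimensions. Pad 1051x1051 to 2048x2048 (next power of 2).

Standard algorithm: 1051^3 = 1160935651 multiplications
Strassen's algorithm: 7^(log2(2048)) = 7^11 = 1977326743 multiplications
Difference: 1160935651 - 1977326743 = -816391092 (Strassen uses MORE here due to padding overhead — for small or just-over-power-of-2 n, padding can outweigh the per-level savings)

Standard: 1160935651 multiplications (1051^3). Strassen: 1977326743 multiplications (7^11, after padding to 2048x2048). Strassen reduces 8 recursive multiplications to 7 at each level.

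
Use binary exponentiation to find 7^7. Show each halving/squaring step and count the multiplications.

Computing 7^7 by squaring (build up from 7^1; each line after the first costs one multiplication):

7^1 = 7
7^2 = (7^1)^2 = 7^2 = 49
7^3 = 7 * 7^2 = 7 * 49 = 343
7^6 = (7^3)^2 = 343^2 = 117649
7^7 = 7 * 7^6 = 7 * 117649 = 823543

Result: 823543
Multiplications needed: 4 (4 lines after 7^1)

7^7 = 823543. Using exponentiation by squaring, this requires 4 multiplications. The key idea: if the exponent is even, square the half-power; if odd, multiply by the base once.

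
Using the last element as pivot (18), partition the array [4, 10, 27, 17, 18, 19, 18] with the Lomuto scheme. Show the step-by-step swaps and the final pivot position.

Lomuto partition with pivot = 18:

Initial array: [4, 10, 27, 17, 18, 19, 18]

arr[0]=4 <= 18: swap with position 0, array becomes [4, 10, 27, 17, 18, 19, 18]
arr[1]=10 <= 18: swap with position 1, array becomes [4, 10, 27, 17, 18, 19, 18]
arr[2]=27 > 18: no swap
arr[3]=17 <= 18: swap with position 2, array becomes [4, 10, 17, 27, 18, 19, 18]
arr[4]=18 <= 18: swap with position 3, array becomes [4, 10, 17, 18, 27, 19, 18]
arr[5]=19 > 18: no swap

Place pivot at position 4: [4, 10, 17, 18, 18, 19, 27]
Pivot position: 4

After partitioning with pivot 18, the array becomes [4, 10, 17, 18, 18, 19, 27]. The pivot is placed at index 4. All elements to the left of the pivot are <= 18, and all elements to the right are > 18.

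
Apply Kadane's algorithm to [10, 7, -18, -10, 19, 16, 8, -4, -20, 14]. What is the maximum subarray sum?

Using Kadane's algorithm on [10, 7, -18, -10, 19, 16, 8, -4, -20, 14]:

Scanning through the array:
Position 1 (value 7): max_ending_here = 17, max_so_far = 17
Position 2 (value -18): max_ending_here = -1, max_so_far = 17
Position 3 (value -10): max_ending_here = -10, max_so_far = 17
Position 4 (value 19): max_ending_here = 19, max_so_far = 19
Position 5 (value 16): max_ending_here = 35, max_so_far = 35
Position 6 (value 8): max_ending_here = 43, max_so_far = 43
Position 7 (value -4): max_ending_here = 39, max_so_far = 43
Position 8 (value -20): max_ending_here = 19, max_so_far = 43
Position 9 (value 14): max_ending_here = 33, max_so_far = 43

Maximum subarray: [19, 16, 8]
Maximum sum: 43

The maximum subarray is [19, 16, 8] with sum 43. This subarray runs from index 4 to index 6.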